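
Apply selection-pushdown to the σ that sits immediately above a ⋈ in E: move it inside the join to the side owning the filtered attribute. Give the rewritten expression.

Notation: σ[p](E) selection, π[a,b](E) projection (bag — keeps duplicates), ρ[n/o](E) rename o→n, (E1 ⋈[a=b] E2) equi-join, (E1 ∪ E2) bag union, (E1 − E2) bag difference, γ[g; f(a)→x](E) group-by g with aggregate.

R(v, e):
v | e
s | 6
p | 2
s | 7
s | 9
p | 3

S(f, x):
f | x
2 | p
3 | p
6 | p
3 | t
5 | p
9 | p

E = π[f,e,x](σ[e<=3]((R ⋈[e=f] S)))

σ filters on e, owned by the left side.
E' = π[f,e,x]((σ[e<=3](R) ⋈[e=f] S))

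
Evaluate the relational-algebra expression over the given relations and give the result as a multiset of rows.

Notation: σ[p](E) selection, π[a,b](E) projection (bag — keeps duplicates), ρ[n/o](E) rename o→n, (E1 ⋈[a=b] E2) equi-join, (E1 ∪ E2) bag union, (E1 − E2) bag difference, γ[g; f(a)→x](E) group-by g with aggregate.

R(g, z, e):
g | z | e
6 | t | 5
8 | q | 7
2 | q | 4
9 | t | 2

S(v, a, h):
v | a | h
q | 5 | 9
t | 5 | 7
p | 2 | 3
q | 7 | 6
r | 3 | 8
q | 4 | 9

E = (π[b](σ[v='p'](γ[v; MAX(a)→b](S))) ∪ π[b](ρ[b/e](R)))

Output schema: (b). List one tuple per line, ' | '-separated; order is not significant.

Per-node cardinality:
  S → 6
  γ[v; MAX(a)→b](S) → 4
  σ[v='p'](γ[v; MAX(a)→b](S)) → 1
  π[b](σ[v='p'](γ[v; MAX(a)→b](S))) → 1
  R → 4
  ρ[b/e](R) → 4
  π[b](ρ[b/e](R)) → 4
  (π[b](σ[v='p'](γ[v; MAX(a)→b](S))) ∪ π[b](ρ[b/e](R))) → 5

== RESULT ==
b
2
2
4
5
7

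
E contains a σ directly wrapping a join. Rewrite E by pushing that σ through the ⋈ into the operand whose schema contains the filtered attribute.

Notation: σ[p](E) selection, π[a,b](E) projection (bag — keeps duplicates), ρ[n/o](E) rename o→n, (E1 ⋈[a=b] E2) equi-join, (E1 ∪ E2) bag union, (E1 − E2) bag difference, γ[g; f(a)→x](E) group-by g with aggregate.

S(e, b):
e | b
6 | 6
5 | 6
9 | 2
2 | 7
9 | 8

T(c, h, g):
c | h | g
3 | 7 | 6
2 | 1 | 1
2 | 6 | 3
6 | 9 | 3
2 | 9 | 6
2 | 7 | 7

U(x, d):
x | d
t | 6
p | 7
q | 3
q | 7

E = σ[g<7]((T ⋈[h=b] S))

σ filters on g, owned by the left side.
E' = (σ[g<7](T) ⋈[h=b] S)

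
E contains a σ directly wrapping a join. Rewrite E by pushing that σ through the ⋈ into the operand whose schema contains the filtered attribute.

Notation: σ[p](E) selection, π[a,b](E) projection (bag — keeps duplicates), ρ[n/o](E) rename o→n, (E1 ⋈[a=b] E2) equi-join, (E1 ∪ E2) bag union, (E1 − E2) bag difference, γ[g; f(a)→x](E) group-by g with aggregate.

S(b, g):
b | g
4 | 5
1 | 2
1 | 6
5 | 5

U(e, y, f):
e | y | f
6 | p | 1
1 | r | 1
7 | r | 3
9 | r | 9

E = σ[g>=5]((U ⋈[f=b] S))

σ filters on g, owned by the right side.
E' = (U ⋈[f=b] σ[g>=5](S))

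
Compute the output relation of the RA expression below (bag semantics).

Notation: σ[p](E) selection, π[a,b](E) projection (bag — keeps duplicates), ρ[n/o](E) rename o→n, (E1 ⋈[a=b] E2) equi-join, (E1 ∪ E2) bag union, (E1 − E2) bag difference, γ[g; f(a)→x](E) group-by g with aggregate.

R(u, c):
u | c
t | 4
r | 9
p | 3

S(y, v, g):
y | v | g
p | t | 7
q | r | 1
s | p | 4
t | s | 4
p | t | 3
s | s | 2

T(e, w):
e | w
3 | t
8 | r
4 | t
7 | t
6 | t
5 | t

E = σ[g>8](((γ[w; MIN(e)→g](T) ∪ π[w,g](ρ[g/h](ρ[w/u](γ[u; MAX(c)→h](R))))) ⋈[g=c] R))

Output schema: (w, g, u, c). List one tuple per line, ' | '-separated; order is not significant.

Subexpression sizes:
  T → 6
  γ[w; MIN(e)→g](T) → 2
  R → 3
  γ[u; MAX(c)→h](R) → 3
  ρ[w/u](γ[u; MAX(c)→h](R)) → 3
  ρ[g/h](ρ[w/u](γ[u; MAX(c)→h](R))) → 3
  π[w,g](ρ[g/h](ρ[w/u](γ[u; MAX(c)→h](R)))) → 3
  (γ[w; MIN(e)→g](T) ∪ π[w,g](ρ[g/h](ρ[w/u](γ[u; MAX(c)→h](R))))) → 5
  R → 3
  ((γ[w; MIN(e)→g](T) ∪ π[w,g](ρ[g/h](ρ[w/u](γ[u; MAX(c)→h](R))))) ⋈[g=c] R) → 4
  σ[g>8](((γ[w; MIN(e)→g](T) ∪ π[w,g](ρ[g/h](ρ[w/u](γ[u; MAX(c)→h](R))))) ⋈[g=c] R)) → 1

== RESULT ==
w | g | u | c
r | 9 | r | 9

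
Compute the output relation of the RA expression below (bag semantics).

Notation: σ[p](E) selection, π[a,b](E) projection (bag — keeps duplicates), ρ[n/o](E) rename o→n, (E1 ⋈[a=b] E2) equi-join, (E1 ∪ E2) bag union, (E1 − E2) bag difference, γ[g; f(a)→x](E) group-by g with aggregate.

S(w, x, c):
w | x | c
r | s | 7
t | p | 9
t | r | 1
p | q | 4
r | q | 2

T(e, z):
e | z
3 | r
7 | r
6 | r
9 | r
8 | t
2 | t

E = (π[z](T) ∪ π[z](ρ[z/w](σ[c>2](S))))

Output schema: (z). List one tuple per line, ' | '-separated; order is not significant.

Row counts bottom-up:
  T → 6
  π[z](T) → 6
  S → 5
  σ[c>2](S) → 3
  ρ[z/w](σ[c>2](S)) → 3
  π[z](ρ[z/w](σ[c>2](S))) → 3
  (π[z](T) ∪ π[z](ρ[z/w](σ[c>2](S)))) → 9

== RESULT ==
z
p
r
r
r
r
r
t
t
t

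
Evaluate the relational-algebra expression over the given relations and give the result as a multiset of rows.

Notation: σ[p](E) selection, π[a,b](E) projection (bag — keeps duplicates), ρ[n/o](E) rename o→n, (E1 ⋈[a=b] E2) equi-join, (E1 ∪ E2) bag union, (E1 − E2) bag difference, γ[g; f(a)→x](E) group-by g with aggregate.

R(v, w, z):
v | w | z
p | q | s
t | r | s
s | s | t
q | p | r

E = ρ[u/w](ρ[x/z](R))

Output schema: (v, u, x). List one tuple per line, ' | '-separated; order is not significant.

Per-node cardinality:
  R → 4
  ρ[x/z](R) → 4
  ρ[u/w](ρ[x/z](R)) → 4

== RESULT ==
v | u | x
p | q | s
q | p | r
s | s | t
t | r | s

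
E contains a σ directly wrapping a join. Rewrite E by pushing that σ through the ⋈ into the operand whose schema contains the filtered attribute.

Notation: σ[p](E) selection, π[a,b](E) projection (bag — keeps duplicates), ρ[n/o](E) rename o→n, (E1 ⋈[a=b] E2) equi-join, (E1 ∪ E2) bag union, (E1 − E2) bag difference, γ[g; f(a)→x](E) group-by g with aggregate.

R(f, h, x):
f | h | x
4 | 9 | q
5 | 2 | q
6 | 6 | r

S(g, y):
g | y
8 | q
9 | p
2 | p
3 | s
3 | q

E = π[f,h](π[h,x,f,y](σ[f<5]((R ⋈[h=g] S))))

σ filters on f, owned by the left side.
E' = π[f,h](π[h,x,f,y]((σ[f<5](R) ⋈[h=g] S)))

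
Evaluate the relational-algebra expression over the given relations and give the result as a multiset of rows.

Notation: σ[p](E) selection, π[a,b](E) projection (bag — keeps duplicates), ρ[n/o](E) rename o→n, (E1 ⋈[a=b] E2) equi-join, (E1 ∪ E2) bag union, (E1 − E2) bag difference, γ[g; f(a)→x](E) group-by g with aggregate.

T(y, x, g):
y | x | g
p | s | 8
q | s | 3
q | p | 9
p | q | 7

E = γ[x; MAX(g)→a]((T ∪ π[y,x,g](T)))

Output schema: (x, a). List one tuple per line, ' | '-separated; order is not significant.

Per-node cardinality:
  T → 4
  T → 4
  π[y,x,g](T) → 4
  (T ∪ π[y,x,g](T)) → 8
  γ[x; MAX(g)→a]((T ∪ π[y,x,g](T))) → 3

== RESULT ==
x | a
p | 9
q | 7
s | 8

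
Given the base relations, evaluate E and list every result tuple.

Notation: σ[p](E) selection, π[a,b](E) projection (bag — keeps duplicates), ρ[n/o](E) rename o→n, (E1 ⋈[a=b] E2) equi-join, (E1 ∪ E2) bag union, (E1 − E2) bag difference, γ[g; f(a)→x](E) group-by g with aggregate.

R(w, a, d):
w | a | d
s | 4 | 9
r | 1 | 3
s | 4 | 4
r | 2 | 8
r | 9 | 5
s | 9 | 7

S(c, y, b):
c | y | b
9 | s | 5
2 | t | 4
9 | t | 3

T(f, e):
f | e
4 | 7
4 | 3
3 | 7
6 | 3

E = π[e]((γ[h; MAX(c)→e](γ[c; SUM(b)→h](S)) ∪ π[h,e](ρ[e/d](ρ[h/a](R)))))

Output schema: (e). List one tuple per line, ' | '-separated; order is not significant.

Stepwise |·|:
  S → 3
  γ[c; SUM(b)→h](S) → 2
  γ[h; MAX(c)→e](γ[c; SUM(b)→h](S)) → 2
  R → 6
  ρ[h/a](R) → 6
  ρ[e/d](ρ[h/a](R)) → 6
  π[h,e](ρ[e/d](ρ[h/a](R))) → 6
  (γ[h; MAX(c)→e](γ[c; SUM(b)→h](S)) ∪ π[h,e](ρ[e/d](ρ[h/a](R)))) → 8
  π[e]((γ[h; MAX(c)→e](γ[c; SUM(b)→h](S)) ∪ π[h,e](ρ[e/d](ρ[h/a](R))))) → 8

== RESULT ==
e
2
3
4
5
7
8
9
9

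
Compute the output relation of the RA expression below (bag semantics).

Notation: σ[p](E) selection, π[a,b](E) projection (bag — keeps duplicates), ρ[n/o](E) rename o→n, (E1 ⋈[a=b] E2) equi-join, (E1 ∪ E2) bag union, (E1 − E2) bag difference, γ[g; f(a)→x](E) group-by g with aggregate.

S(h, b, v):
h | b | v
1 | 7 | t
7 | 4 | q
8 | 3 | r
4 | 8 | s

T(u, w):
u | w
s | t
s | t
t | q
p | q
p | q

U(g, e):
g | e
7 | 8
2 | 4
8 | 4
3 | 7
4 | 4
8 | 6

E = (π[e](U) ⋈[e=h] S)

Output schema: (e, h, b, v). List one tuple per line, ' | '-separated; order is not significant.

Stepwise |·|:
  U → 6
  π[e](U) → 6
  S → 4
  (π[e](U) ⋈[e=h] S) → 5

== RESULT ==
e | h | b | v
4 | 4 | 8 | s
4 | 4 | 8 | s
4 | 4 | 8 | s
7 | 7 | 4 | q
8 | 8 | 3 | r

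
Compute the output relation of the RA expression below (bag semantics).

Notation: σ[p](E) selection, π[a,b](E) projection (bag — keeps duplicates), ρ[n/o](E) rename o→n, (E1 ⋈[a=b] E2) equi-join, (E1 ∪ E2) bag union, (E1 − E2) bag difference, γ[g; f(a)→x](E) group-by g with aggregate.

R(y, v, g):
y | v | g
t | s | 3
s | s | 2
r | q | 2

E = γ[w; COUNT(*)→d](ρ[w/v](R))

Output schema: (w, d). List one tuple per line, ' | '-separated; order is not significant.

Stepwise |·|:
  R → 3
  ρ[w/v](R) → 3
  γ[w; COUNT(*)→d](ρ[w/v](R)) → 2

== RESULT ==
w | d
q | 1
s | 2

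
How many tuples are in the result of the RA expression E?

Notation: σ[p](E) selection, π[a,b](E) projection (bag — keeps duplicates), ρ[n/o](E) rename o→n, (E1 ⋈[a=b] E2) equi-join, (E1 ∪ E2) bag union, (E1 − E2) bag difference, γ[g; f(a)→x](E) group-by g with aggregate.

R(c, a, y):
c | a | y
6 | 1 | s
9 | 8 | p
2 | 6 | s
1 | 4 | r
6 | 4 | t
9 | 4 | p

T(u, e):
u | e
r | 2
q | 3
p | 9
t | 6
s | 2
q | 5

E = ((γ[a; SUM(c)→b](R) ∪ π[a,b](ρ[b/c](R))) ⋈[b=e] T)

Stepwise |·|:
  R → 6
  γ[a; SUM(c)→b](R) → 4
  R → 6
  ρ[b/c](R) → 6
  π[a,b](ρ[b/c](R)) → 6
  (γ[a; SUM(c)→b](R) ∪ π[a,b](ρ[b/c](R))) → 10
  T → 6
  ((γ[a; SUM(c)→b](R) ∪ π[a,b](ρ[b/c](R))) ⋈[b=e] T) → 10

|E| = 10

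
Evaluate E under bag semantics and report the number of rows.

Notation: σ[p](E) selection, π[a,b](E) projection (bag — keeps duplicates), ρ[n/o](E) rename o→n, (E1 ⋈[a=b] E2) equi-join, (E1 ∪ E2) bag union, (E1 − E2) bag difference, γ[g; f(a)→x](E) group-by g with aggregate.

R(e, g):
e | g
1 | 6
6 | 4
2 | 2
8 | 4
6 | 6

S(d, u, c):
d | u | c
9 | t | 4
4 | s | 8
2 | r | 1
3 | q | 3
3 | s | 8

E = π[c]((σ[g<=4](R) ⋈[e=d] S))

Per-node cardinality:
  R → 5
  σ[g<=4](R) → 3
  S → 5
  (σ[g<=4](R) ⋈[e=d] S) → 1
  π[c]((σ[g<=4](R) ⋈[e=d] S)) → 1

|E| = 1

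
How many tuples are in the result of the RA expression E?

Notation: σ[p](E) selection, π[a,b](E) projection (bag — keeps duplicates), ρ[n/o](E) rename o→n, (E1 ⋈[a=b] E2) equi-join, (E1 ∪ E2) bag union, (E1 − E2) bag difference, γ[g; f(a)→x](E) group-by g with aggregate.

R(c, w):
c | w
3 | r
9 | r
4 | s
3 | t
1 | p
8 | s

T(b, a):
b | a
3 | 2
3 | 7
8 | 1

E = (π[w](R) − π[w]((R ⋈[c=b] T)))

Subexpression sizes:
  R → 6
  π[w](R) → 6
  R → 6
  T → 3
  (R ⋈[c=b] T) → 5
  π[w]((R ⋈[c=b] T)) → 5
  (π[w](R) − π[w]((R ⋈[c=b] T))) → 2

|E| = 2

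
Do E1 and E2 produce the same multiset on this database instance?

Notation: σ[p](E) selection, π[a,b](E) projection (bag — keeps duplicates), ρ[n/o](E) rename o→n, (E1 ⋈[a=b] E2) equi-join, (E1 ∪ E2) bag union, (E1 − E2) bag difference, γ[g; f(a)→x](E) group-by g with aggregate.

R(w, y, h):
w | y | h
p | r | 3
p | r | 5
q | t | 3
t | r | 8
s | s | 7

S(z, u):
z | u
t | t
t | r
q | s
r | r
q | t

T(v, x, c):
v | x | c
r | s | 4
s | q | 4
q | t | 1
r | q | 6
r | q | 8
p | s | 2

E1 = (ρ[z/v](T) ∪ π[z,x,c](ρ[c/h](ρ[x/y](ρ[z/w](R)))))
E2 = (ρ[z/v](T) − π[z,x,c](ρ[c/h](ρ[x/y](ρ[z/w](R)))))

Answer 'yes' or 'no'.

E1 row counts bottom-up:
  T → 6
  ρ[z/v](T) → 6
  R → 5
  ρ[z/w](R) → 5
  ρ[x/y](ρ[z/w](R)) → 5
  ρ[c/h](ρ[x/y](ρ[z/w](R))) → 5
  π[z,x,c](ρ[c/h](ρ[x/y](ρ[z/w](R)))) → 5
  (ρ[z/v](T) ∪ π[z,x,c](ρ[c/h](ρ[x/y](ρ[z/w](R))))) → 11
E2 row counts bottom-up:
  T → 6
  ρ[z/v](T) → 6
  R → 5
  ρ[z/w](R) → 5
  ρ[x/y](ρ[z/w](R)) → 5
  ρ[c/h](ρ[x/y](ρ[z/w](R))) → 5
  π[z,x,c](ρ[c/h](ρ[x/y](ρ[z/w](R)))) → 5
  (ρ[z/v](T) − π[z,x,c](ρ[c/h](ρ[x/y](ρ[z/w](R))))) → 6

E1 result:
z | x | c
p | r | 3
p | r | 5
p | s | 2
q | t | 1
q | t | 3
r | q | 6
r | q | 8
r | s | 4
s | q | 4
s | s | 7
t | r | 8
E2 result:
z | x | c
p | s | 2
q | t | 1
r | q | 6
r | q | 8
r | s | 4
s | q | 4
Witness: ('q', 't', 3) appears 1× in E1 but 0× in E2.

no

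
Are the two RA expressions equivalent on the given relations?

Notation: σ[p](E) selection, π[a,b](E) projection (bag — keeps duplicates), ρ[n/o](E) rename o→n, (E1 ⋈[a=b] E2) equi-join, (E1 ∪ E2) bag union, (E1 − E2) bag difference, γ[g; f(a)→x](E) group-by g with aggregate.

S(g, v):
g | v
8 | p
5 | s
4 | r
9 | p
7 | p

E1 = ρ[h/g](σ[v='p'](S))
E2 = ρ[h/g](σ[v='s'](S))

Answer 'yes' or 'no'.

E1 row counts bottom-up:
  S → 5
  σ[v='p'](S) → 3
  ρ[h/g](σ[v='p'](S)) → 3
E2 row counts bottom-up:
  S → 5
  σ[v='s'](S) → 1
  ρ[h/g](σ[v='s'](S)) → 1

E1 result:
h | v
7 | p
8 | p
9 | p
E2 result:
h | v
5 | s
Witness: (5, 's') appears 0× in E1 but 1× in E2.

no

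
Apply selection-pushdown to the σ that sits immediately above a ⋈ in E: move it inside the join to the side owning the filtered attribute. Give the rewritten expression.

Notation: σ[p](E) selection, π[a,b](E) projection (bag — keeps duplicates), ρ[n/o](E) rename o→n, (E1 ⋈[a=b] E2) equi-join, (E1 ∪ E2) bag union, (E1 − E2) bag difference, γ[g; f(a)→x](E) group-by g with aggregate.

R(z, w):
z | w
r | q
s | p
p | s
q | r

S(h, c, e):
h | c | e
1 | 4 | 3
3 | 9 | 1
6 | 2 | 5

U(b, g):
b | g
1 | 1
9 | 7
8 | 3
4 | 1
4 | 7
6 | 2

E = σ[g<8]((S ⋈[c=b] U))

σ filters on g, owned by the right side.
E' = (S ⋈[c=b] σ[g<8](U))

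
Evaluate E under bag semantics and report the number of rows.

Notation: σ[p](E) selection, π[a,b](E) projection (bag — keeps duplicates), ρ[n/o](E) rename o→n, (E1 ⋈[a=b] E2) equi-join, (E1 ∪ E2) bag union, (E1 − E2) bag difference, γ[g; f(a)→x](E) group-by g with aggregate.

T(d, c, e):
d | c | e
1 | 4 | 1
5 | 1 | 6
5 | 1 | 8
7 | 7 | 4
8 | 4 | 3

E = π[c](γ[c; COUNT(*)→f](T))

Subexpression sizes:
  T → 5
  γ[c; COUNT(*)→f](T) → 3
  π[c](γ[c; COUNT(*)→f](T)) → 3

|E| = 3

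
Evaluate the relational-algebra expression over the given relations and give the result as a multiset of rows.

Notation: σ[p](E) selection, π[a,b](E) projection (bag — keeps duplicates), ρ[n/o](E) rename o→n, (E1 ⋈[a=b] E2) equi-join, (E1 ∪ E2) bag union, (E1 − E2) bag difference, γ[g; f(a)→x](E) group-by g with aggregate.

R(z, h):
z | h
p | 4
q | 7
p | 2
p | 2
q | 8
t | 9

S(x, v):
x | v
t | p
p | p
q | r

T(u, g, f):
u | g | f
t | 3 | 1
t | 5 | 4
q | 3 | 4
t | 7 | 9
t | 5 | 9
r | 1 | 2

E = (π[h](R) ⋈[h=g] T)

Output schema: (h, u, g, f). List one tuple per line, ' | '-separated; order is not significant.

Stepwise |·|:
  R → 6
  π[h](R) → 6
  T → 6
  (π[h](R) ⋈[h=g] T) → 1

== RESULT ==
h | u | g | f
7 | t | 7 | 9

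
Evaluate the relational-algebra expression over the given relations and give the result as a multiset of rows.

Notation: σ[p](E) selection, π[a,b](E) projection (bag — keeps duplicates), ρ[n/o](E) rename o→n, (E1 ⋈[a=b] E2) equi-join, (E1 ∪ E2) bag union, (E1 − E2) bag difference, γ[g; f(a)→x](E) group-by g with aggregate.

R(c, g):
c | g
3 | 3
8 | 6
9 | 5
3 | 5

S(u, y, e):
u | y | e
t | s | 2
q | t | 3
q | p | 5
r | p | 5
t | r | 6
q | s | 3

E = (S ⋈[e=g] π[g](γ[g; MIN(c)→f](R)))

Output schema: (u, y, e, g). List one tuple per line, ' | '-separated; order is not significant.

Stepwise |·|:
  S → 6
  R → 4
  γ[g; MIN(c)→f](R) → 3
  π[g](γ[g; MIN(c)→f](R)) → 3
  (S ⋈[e=g] π[g](γ[g; MIN(c)→f](R))) → 5

== RESULT ==
u | y | e | g
q | p | 5 | 5
q | s | 3 | 3
q | t | 3 | 3
r | p | 5 | 5
t | r | 6 | 6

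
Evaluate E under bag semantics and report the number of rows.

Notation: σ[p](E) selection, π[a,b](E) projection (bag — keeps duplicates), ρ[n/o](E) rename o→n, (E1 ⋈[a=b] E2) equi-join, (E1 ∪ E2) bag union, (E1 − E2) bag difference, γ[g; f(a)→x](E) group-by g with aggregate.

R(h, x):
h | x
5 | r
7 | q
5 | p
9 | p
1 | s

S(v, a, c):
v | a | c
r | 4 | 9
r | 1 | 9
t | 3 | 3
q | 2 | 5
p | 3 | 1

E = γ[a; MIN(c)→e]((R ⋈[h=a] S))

Row counts bottom-up:
  R → 5
  S → 5
  (R ⋈[h=a] S) → 1
  γ[a; MIN(c)→e]((R ⋈[h=a] S)) → 1

|E| = 1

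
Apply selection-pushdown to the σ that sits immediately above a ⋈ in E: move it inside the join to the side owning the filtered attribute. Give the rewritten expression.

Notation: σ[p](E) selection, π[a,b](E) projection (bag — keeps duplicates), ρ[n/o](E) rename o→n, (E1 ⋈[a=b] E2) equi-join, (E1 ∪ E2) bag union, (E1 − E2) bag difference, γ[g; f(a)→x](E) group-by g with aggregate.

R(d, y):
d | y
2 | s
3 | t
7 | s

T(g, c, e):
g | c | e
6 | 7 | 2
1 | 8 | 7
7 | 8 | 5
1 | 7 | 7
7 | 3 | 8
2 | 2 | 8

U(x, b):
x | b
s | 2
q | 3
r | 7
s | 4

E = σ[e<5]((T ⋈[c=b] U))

σ filters on e, owned by the left side.
E' = (σ[e<5](T) ⋈[c=b] U)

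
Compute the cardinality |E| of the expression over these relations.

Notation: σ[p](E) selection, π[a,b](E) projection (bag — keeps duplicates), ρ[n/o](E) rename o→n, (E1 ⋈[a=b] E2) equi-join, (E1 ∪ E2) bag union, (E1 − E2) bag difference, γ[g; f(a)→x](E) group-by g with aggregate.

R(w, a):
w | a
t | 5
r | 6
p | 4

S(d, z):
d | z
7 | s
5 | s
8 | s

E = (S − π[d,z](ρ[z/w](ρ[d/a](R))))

Row counts bottom-up:
  S → 3
  R → 3
  ρ[d/a](R) → 3
  ρ[z/w](ρ[d/a](R)) → 3
  π[d,z](ρ[z/w](ρ[d/a](R))) → 3
  (S − π[d,z](ρ[z/w](ρ[d/a](R)))) → 3

|E| = 3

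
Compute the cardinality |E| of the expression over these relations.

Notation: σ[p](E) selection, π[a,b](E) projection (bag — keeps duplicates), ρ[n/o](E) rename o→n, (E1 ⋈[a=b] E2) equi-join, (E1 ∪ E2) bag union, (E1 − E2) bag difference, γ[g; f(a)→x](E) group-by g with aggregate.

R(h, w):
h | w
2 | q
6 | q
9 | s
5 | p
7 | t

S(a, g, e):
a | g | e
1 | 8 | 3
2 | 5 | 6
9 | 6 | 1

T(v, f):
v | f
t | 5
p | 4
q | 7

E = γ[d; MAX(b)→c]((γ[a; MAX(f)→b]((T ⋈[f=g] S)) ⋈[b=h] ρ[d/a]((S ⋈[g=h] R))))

Stepwise |·|:
  T → 3
  S → 3
  (T ⋈[f=g] S) → 1
  γ[a; MAX(f)→b]((T ⋈[f=g] S)) → 1
  S → 3
  R → 5
  (S ⋈[g=h] R) → 2
  ρ[d/a]((S ⋈[g=h] R)) → 2
  (γ[a; MAX(f)→b]((T ⋈[f=g] S)) ⋈[b=h] ρ[d/a]((S ⋈[g=h] R))) → 1
  γ[d; MAX(b)→c]((γ[a; MAX(f)→b]((T ⋈[f=g] S)) ⋈[b=h] ρ[d/a]((S ⋈[g=h] R)))) → 1

|E| = 1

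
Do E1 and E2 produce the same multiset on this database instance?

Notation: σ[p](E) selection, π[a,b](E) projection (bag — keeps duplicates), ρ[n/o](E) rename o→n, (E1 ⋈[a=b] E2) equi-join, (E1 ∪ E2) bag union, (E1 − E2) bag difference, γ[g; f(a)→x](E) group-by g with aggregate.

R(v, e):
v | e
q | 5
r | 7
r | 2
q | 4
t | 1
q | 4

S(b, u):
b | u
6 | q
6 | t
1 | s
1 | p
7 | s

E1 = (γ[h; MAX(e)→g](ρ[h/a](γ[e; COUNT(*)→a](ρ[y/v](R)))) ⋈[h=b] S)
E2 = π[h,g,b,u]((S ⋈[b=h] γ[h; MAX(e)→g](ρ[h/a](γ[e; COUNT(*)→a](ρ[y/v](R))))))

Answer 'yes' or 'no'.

E1 row counts bottom-up:
  R → 6
  ρ[y/v](R) → 6
  γ[e; COUNT(*)→a](ρ[y/v](R)) → 5
  ρ[h/a](γ[e; COUNT(*)→a](ρ[y/v](R))) → 5
  γ[h; MAX(e)→g](ρ[h/a](γ[e; COUNT(*)→a](ρ[y/v](R)))) → 2
  S → 5
  (γ[h; MAX(e)→g](ρ[h/a](γ[e; COUNT(*)→a](ρ[y/v](R)))) ⋈[h=b] S) → 2
E2 row counts bottom-up:
  S → 5
  R → 6
  ρ[y/v](R) → 6
  γ[e; COUNT(*)→a](ρ[y/v](R)) → 5
  ρ[h/a](γ[e; COUNT(*)→a](ρ[y/v](R))) → 5
  γ[h; MAX(e)→g](ρ[h/a](γ[e; COUNT(*)→a](ρ[y/v](R)))) → 2
  (S ⋈[b=h] γ[h; MAX(e)→g](ρ[h/a](γ[e; COUNT(*)→a](ρ[y/v](R))))) → 2
  π[h,g,b,u]((S ⋈[b=h] γ[h; MAX(e)→g](ρ[h/a](γ[e; COUNT(*)→a](ρ[y/v](R)))))) → 2

E1 and E2 produce the same multiset:
h | g | b | u
1 | 7 | 1 | p
1 | 7 | 1 | s

yes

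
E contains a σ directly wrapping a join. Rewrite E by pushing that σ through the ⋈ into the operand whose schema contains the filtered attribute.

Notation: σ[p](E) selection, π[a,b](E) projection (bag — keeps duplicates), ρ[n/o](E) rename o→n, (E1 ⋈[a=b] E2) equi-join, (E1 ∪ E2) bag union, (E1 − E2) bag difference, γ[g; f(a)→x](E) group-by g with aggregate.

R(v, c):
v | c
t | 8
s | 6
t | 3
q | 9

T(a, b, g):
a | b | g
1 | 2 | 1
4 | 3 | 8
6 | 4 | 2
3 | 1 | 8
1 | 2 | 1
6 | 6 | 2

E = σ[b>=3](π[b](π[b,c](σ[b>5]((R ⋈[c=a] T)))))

σ filters on b, owned by the right side.
E' = σ[b>=3](π[b](π[b,c]((R ⋈[c=a] σ[b>5](T)))))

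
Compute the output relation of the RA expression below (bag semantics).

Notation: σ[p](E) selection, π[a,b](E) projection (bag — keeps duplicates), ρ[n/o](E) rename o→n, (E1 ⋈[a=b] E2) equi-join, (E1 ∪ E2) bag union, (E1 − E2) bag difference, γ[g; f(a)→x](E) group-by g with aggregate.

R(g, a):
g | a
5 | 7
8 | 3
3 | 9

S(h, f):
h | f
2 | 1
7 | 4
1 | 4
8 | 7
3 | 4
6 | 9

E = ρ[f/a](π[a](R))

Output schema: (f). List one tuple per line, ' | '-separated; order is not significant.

Per-node cardinality:
  R → 3
  π[a](R) → 3
  ρ[f/a](π[a](R)) → 3

== RESULT ==
f
3
7
9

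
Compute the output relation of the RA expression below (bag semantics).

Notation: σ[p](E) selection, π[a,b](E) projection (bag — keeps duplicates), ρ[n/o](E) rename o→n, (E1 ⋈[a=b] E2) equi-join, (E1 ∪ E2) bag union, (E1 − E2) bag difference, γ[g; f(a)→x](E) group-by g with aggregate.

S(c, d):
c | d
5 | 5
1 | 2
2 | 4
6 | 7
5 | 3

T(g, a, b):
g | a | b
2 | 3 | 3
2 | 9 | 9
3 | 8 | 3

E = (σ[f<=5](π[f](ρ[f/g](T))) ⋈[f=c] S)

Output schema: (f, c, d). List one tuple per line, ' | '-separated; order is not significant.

Subexpression sizes:
  T → 3
  ρ[f/g](T) → 3
  π[f](ρ[f/g](T)) → 3
  σ[f<=5](π[f](ρ[f/g](T))) → 3
  S → 5
  (σ[f<=5](π[f](ρ[f/g](T))) ⋈[f=c] S) → 2

== RESULT ==
f | c | d
2 | 2 | 4
2 | 2 | 4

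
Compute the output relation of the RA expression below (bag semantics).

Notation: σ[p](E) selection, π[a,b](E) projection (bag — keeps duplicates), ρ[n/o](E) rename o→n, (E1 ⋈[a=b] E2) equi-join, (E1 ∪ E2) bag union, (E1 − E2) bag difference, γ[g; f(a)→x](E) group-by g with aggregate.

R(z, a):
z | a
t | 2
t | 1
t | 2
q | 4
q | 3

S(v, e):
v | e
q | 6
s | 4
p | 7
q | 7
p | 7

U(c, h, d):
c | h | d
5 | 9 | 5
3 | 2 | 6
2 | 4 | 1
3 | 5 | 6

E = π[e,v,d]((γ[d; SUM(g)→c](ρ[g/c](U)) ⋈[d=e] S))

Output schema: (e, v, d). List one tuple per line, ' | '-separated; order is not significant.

Per-node cardinality:
  U → 4
  ρ[g/c](U) → 4
  γ[d; SUM(g)→c](ρ[g/c](U)) → 3
  S → 5
  (γ[d; SUM(g)→c](ρ[g/c](U)) ⋈[d=e] S) → 1
  π[e,v,d]((γ[d; SUM(g)→c](ρ[g/c](U)) ⋈[d=e] S)) → 1

== RESULT ==
e | v | d
6 | q | 6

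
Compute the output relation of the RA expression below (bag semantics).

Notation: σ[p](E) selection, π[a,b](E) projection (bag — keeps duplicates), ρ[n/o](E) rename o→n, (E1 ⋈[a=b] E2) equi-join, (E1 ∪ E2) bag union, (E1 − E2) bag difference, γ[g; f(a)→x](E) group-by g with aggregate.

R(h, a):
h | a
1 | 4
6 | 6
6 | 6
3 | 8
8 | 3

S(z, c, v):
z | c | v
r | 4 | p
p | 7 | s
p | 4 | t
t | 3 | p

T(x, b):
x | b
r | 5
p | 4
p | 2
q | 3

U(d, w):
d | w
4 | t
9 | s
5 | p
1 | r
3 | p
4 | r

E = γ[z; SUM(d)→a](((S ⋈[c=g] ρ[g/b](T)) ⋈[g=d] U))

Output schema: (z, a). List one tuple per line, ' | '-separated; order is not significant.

Subexpression sizes:
  S → 4
  T → 4
  ρ[g/b](T) → 4
  (S ⋈[c=g] ρ[g/b](T)) → 3
  U → 6
  ((S ⋈[c=g] ρ[g/b](T)) ⋈[g=d] U) → 5
  γ[z; SUM(d)→a](((S ⋈[c=g] ρ[g/b](T)) ⋈[g=d] U)) → 3

== RESULT ==
z | a
p | 8
r | 8
t | 3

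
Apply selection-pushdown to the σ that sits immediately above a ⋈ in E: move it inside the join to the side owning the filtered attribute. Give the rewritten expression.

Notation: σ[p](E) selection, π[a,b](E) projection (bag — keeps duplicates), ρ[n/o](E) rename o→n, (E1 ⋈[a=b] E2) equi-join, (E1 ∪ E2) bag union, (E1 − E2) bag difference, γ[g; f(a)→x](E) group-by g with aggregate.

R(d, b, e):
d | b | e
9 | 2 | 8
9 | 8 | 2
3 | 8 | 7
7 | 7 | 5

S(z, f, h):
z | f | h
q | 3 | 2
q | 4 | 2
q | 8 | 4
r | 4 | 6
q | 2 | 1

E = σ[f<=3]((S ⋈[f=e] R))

σ filters on f, owned by the left side.
E' = (σ[f<=3](S) ⋈[f=e] R)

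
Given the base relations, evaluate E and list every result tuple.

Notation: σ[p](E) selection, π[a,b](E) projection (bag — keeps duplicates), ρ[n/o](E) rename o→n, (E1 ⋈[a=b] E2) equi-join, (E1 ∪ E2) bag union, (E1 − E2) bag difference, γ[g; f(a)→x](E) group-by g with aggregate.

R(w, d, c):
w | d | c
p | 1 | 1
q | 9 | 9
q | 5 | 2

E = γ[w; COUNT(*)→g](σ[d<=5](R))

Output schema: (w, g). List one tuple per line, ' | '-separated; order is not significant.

Row counts bottom-up:
  R → 3
  σ[d<=5](R) → 2
  γ[w; COUNT(*)→g](σ[d<=5](R)) → 2

== RESULT ==
w | g
p | 1
q | 1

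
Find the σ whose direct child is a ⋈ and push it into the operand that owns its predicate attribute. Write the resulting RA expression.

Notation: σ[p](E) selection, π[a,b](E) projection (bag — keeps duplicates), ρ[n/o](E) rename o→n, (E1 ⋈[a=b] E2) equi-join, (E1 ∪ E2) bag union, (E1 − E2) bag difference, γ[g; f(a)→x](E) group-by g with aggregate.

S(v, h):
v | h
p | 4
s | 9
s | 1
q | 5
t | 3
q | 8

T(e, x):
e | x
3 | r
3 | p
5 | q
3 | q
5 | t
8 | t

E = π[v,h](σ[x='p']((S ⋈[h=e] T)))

σ filters on x, owned by the right side.
E' = π[v,h]((S ⋈[h=e] σ[x='p'](T)))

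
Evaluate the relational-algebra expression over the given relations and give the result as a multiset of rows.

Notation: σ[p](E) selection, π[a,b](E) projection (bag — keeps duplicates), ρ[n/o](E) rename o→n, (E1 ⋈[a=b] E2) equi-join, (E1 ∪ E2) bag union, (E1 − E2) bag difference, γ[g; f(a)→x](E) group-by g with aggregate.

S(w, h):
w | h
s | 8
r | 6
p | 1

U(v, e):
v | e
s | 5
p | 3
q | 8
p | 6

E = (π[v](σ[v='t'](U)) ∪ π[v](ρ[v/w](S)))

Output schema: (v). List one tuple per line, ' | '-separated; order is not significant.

Row counts bottom-up:
  U → 4
  σ[v='t'](U) → 0
  π[v](σ[v='t'](U)) → 0
  S → 3
  ρ[v/w](S) → 3
  π[v](ρ[v/w](S)) → 3
  (π[v](σ[v='t'](U)) ∪ π[v](ρ[v/w](S))) → 3

== RESULT ==
v
p
r
s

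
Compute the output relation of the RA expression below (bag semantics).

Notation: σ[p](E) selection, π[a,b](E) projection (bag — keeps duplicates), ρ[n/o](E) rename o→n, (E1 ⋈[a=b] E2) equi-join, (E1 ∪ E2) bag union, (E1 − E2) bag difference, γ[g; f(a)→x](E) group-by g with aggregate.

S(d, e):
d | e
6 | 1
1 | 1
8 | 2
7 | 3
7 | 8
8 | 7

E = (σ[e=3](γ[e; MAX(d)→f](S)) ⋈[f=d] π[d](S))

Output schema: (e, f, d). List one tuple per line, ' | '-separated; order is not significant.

Stepwise |·|:
  S → 6
  γ[e; MAX(d)→f](S) → 5
  σ[e=3](γ[e; MAX(d)→f](S)) → 1
  S → 6
  π[d](S) → 6
  (σ[e=3](γ[e; MAX(d)→f](S)) ⋈[f=d] π[d](S)) → 2

== RESULT ==
e | f | d
3 | 7 | 7
3 | 7 | 7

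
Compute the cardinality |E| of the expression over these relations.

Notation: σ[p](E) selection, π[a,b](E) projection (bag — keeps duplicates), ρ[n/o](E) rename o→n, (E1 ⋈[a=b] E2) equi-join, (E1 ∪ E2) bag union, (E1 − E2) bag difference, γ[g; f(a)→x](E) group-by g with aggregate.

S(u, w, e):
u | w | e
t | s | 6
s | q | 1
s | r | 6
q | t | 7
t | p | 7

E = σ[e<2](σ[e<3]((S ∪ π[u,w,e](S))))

Stepwise |·|:
  S → 5
  S → 5
  π[u,w,e](S) → 5
  (S ∪ π[u,w,e](S)) → 10
  σ[e<3]((S ∪ π[u,w,e](S))) → 2
  σ[e<2](σ[e<3]((S ∪ π[u,w,e](S)))) → 2

|E| = 2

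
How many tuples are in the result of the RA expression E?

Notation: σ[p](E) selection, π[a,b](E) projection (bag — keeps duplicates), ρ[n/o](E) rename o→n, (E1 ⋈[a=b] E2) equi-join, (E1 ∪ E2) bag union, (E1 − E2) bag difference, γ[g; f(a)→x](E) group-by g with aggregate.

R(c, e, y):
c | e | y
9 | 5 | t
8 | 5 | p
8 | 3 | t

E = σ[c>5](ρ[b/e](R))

Subexpression sizes:
  R → 3
  ρ[b/e](R) → 3
  σ[c>5](ρ[b/e](R)) → 3

|E| = 3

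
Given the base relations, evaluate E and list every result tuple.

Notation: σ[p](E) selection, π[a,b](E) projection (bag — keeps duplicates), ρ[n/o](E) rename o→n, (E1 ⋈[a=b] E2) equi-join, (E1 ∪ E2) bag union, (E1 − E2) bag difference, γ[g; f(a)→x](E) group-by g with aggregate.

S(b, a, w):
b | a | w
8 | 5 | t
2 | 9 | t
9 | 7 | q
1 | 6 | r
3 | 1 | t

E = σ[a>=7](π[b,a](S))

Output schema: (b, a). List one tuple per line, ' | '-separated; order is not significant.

Stepwise |·|:
  S → 5
  π[b,a](S) → 5
  σ[a>=7](π[b,a](S)) → 2

== RESULT ==
b | a
2 | 9
9 | 7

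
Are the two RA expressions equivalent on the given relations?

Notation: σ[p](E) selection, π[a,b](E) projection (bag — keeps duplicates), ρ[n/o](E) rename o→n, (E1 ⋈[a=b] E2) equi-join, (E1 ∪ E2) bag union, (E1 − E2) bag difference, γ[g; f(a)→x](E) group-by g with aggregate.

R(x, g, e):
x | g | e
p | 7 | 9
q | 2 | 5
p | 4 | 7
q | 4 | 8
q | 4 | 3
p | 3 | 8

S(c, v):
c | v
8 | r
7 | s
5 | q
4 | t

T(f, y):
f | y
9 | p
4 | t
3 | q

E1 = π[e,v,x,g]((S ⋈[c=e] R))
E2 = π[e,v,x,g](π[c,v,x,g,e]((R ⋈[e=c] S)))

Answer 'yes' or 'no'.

E1 stepwise |·|:
  S → 4
  R → 6
  (S ⋈[c=e] R) → 4
  π[e,v,x,g]((S ⋈[c=e] R)) → 4
E2 stepwise |·|:
  R → 6
  S → 4
  (R ⋈[e=c] S) → 4
  π[c,v,x,g,e]((R ⋈[e=c] S)) → 4
  π[e,v,x,g](π[c,v,x,g,e]((R ⋈[e=c] S))) → 4

E1 and E2 produce the same multiset:
e | v | x | g
5 | q | q | 2
7 | s | p | 4
8 | r | p | 3
8 | r | q | 4

yes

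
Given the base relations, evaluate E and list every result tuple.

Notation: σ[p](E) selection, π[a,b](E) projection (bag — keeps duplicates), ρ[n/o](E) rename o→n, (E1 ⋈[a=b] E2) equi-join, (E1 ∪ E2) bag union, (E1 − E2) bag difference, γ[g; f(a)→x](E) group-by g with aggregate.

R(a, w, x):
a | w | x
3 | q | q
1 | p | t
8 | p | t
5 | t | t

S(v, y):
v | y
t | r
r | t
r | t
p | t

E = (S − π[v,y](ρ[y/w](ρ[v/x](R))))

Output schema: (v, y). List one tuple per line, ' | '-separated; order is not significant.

Subexpression sizes:
  S → 4
  R → 4
  ρ[v/x](R) → 4
  ρ[y/w](ρ[v/x](R)) → 4
  π[v,y](ρ[y/w](ρ[v/x](R))) → 4
  (S − π[v,y](ρ[y/w](ρ[v/x](R)))) → 4

== RESULT ==
v | y
p | t
r | t
r | t
t | r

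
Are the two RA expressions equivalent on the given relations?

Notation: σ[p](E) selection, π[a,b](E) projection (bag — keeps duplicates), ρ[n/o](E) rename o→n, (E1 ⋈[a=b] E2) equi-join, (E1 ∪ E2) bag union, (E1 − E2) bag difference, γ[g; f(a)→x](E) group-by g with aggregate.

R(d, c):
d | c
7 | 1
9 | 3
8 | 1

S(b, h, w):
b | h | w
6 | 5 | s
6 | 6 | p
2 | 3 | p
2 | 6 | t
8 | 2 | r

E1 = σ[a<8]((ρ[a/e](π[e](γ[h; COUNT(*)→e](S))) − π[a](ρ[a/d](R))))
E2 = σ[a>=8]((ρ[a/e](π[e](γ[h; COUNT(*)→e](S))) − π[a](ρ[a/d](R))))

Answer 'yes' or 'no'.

E1 stepwise |·|:
  S → 5
  γ[h; COUNT(*)→e](S) → 4
  π[e](γ[h; COUNT(*)→e](S)) → 4
  ρ[a/e](π[e](γ[h; COUNT(*)→e](S))) → 4
  R → 3
  ρ[a/d](R) → 3
  π[a](ρ[a/d](R)) → 3
  (ρ[a/e](π[e](γ[h; COUNT(*)→e](S))) − π[a](ρ[a/d](R))) → 4
  σ[a<8]((ρ[a/e](π[e](γ[h; COUNT(*)→e](S))) − π[a](ρ[a/d](R)))) → 4
E2 stepwise |·|:
  S → 5
  γ[h; COUNT(*)→e](S) → 4
  π[e](γ[h; COUNT(*)→e](S)) → 4
  ρ[a/e](π[e](γ[h; COUNT(*)→e](S))) → 4
  R → 3
  ρ[a/d](R) → 3
  π[a](ρ[a/d](R)) → 3
  (ρ[a/e](π[e](γ[h; COUNT(*)→e](S))) − π[a](ρ[a/d](R))) → 4
  σ[a>=8]((ρ[a/e](π[e](γ[h; COUNT(*)→e](S))) − π[a](ρ[a/d](R)))) → 0

E1 result:
a
1
1
1
2
E2 result:
a
(0 rows)
Witness: (1,) appears 3× in E1 but 0× in E2.

no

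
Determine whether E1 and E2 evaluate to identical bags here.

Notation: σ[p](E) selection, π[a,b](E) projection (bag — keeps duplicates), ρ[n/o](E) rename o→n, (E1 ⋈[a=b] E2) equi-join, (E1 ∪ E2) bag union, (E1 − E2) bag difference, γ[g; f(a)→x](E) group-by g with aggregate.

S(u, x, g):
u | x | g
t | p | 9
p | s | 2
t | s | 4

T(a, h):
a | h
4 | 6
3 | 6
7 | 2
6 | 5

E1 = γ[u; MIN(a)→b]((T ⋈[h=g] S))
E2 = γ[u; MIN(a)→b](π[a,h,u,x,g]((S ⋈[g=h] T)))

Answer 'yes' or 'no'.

E1 per-node cardinality:
  T → 4
  S → 3
  (T ⋈[h=g] S) → 1
  γ[u; MIN(a)→b]((T ⋈[h=g] S)) → 1
E2 per-node cardinality:
  S → 3
  T → 4
  (S ⋈[g=h] T) → 1
  π[a,h,u,x,g]((S ⋈[g=h] T)) → 1
  γ[u; MIN(a)→b](π[a,h,u,x,g]((S ⋈[g=h] T))) → 1

E1 and E2 produce the same multiset:
u | b
p | 7

yes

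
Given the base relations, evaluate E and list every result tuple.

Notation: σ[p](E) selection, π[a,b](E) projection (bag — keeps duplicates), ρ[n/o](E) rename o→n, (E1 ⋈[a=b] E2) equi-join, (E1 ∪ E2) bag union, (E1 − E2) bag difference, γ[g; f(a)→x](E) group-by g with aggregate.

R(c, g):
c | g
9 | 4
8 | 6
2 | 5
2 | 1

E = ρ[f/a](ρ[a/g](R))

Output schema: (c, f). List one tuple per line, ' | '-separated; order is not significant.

Row counts bottom-up:
  R → 4
  ρ[a/g](R) → 4
  ρ[f/a](ρ[a/g](R)) → 4

== RESULT ==
c | f
2 | 1
2 | 5
8 | 6
9 | 4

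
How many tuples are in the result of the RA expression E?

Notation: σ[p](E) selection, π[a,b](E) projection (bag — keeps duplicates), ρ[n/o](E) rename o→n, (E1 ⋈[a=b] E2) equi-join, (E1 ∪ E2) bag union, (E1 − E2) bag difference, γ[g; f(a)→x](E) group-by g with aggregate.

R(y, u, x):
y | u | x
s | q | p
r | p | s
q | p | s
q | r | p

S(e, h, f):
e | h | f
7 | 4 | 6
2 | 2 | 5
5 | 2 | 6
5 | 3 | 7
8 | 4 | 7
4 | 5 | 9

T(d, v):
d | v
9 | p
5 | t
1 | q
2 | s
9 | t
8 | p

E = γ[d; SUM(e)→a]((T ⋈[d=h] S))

Per-node cardinality:
  T → 6
  S → 6
  (T ⋈[d=h] S) → 3
  γ[d; SUM(e)→a]((T ⋈[d=h] S)) → 2

|E| = 2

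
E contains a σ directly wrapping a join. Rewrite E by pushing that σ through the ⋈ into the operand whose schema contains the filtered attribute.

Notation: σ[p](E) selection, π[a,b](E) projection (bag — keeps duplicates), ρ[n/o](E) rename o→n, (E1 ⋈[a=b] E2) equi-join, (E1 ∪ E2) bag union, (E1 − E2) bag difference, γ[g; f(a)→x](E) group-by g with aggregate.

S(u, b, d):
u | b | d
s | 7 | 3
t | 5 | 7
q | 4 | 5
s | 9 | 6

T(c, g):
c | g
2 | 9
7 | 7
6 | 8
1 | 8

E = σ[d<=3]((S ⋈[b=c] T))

σ filters on d, owned by the left side.
E' = (σ[d<=3](S) ⋈[b=c] T)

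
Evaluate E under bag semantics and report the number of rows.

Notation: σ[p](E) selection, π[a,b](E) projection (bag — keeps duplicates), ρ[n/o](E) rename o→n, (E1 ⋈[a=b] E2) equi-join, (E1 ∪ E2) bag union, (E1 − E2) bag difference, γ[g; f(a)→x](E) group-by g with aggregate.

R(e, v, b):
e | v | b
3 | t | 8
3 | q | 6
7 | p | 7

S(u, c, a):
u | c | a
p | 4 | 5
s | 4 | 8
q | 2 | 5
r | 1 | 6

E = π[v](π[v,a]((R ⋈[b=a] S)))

Row counts bottom-up:
  R → 3
  S → 4
  (R ⋈[b=a] S) → 2
  π[v,a]((R ⋈[b=a] S)) → 2
  π[v](π[v,a]((R ⋈[b=a] S))) → 2

|E| = 2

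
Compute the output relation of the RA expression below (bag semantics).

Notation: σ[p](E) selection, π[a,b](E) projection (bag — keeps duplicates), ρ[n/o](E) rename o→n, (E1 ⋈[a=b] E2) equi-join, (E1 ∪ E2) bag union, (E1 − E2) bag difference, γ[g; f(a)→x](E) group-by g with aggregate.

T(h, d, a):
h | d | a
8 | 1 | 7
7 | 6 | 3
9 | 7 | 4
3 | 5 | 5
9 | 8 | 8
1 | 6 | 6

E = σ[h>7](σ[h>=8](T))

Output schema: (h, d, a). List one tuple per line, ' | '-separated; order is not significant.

Stepwise |·|:
  T → 6
  σ[h>=8](T) → 3
  σ[h>7](σ[h>=8](T)) → 3

== RESULT ==
h | d | a
8 | 1 | 7
9 | 7 | 4
9 | 8 | 8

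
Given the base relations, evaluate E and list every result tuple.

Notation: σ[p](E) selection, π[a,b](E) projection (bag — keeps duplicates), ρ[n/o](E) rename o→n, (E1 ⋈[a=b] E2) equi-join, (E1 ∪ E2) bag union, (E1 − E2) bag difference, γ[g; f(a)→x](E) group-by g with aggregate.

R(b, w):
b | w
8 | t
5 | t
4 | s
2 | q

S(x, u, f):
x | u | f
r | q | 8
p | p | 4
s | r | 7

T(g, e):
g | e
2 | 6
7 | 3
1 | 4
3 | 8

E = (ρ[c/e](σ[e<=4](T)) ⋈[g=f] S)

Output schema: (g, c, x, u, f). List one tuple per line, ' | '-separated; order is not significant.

Row counts bottom-up:
  T → 4
  σ[e<=4](T) → 2
  ρ[c/e](σ[e<=4](T)) → 2
  S → 3
  (ρ[c/e](σ[e<=4](T)) ⋈[g=f] S) → 1

== RESULT ==
g | c | x | u | f
7 | 3 | s | r | 7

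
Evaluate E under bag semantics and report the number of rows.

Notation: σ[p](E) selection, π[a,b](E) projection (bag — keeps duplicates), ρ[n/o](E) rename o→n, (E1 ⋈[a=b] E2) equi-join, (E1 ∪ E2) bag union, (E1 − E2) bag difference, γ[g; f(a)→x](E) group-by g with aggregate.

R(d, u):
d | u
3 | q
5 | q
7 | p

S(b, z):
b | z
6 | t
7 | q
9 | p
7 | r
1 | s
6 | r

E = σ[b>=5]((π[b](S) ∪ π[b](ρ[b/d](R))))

Subexpression sizes:
  S → 6
  π[b](S) → 6
  R → 3
  ρ[b/d](R) → 3
  π[b](ρ[b/d](R)) → 3
  (π[b](S) ∪ π[b](ρ[b/d](R))) → 9
  σ[b>=5]((π[b](S) ∪ π[b](ρ[b/d](R)))) → 7

|E| = 7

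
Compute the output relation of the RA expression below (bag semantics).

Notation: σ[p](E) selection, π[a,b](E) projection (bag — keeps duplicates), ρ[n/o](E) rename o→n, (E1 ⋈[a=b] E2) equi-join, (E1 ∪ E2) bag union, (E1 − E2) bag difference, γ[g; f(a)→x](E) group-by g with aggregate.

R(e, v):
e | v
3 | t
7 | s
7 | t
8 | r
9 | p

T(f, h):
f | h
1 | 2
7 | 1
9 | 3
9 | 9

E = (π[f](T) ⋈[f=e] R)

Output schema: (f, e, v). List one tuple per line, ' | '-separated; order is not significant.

Per-node cardinality:
  T → 4
  π[f](T) → 4
  R → 5
  (π[f](T) ⋈[f=e] R) → 4

== RESULT ==
f | e | v
7 | 7 | s
7 | 7 | t
9 | 9 | p
9 | 9 | p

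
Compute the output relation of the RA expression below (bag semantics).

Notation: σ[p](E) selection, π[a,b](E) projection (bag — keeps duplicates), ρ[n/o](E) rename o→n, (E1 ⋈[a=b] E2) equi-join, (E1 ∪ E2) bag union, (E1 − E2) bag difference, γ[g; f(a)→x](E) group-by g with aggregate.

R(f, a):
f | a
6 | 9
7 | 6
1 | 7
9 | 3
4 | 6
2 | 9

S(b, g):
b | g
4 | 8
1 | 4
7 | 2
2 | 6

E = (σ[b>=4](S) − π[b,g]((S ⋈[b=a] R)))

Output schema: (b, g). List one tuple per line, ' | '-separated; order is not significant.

Row counts bottom-up:
  S → 4
  σ[b>=4](S) → 2
  S → 4
  R → 6
  (S ⋈[b=a] R) → 1
  π[b,g]((S ⋈[b=a] R)) → 1
  (σ[b>=4](S) − π[b,g]((S ⋈[b=a] R))) → 1

== RESULT ==
b | g
4 | 8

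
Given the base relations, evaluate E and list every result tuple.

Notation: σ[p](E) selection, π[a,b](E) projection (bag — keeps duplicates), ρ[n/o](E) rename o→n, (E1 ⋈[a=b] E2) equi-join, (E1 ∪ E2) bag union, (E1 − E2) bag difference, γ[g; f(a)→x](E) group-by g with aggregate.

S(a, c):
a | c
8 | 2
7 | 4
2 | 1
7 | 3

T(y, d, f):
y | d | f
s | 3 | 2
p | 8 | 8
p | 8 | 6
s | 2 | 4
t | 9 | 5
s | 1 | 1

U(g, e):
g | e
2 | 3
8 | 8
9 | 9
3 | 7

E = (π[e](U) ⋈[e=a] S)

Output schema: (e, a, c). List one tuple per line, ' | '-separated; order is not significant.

Stepwise |·|:
  U → 4
  π[e](U) → 4
  S → 4
  (π[e](U) ⋈[e=a] S) → 3

== RESULT ==
e | a | c
7 | 7 | 3
7 | 7 | 4
8 | 8 | 2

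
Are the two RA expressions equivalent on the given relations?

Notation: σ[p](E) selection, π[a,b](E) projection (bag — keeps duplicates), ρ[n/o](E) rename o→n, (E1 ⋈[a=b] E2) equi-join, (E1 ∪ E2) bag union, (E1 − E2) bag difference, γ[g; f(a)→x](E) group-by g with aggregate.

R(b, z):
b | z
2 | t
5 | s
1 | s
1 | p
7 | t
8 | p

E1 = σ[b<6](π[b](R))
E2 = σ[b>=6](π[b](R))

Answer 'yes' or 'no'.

E1 stepwise |·|:
  R → 6
  π[b](R) → 6
  σ[b<6](π[b](R)) → 4
E2 stepwise |·|:
  R → 6
  π[b](R) → 6
  σ[b>=6](π[b](R)) → 2

E1 result:
b
1
1
2
5
E2 result:
b
7
8
Witness: (1,) appears 2× in E1 but 0× in E2.

no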